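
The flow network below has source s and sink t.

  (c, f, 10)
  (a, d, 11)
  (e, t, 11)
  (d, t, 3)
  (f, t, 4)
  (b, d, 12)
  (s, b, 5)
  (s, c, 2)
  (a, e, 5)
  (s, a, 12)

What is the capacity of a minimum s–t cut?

Augment s→a→d→t: bottleneck 3, flow now 3.
Augment s→a→e→t: bottleneck 5, flow now 8.
Augment s→c→f→t: bottleneck 2, flow now 10.
No augmenting path remains; maximum flow = 10.
By max-flow min-cut, the minimum cut capacity equals the max flow.
In the residual graph, reachable from s: {s, a, b, d}.
Min-cut edges: s→c (2), a→e (5), d→t (3); capacity 2 + 5 + 3 = 10.

10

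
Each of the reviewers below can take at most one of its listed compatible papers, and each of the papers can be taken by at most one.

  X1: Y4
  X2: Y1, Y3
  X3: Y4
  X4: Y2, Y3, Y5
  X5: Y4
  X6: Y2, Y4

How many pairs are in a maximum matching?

Unit-capacity flow: source→left, listed edges, right→sink; max matching = max flow.
Augmenting path X1→Y4 (+1); matched 1.
Augmenting path X2→Y1 (+1); matched 2.
Augmenting path X4→Y2 (+1); matched 3.
Augmenting path X6→Y2→X4→Y3 (+1); matched 4.
No augmenting path remains; maximum matching = 4.
König certificate: {X2, X4, X6, Y4} is a vertex cover of size 4 (every listed pair touches it), so no matching can be larger.

4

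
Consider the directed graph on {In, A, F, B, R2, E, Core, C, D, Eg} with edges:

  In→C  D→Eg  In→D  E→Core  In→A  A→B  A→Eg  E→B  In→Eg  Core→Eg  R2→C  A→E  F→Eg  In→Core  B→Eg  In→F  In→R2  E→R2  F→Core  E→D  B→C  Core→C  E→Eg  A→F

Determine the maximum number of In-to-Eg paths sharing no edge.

Assign every edge capacity 1; by Menger, the answer equals the max flow.
Path In→Eg (+1); total 1.
Path In→A→Eg (+1); total 2.
Path In→F→Eg (+1); total 3.
Path In→Core→Eg (+1); total 4.
Path In→D→Eg (+1); total 5.
No residual In→Eg path; max flow = 5.
Certifying cut of size 5: {In→A, In→Core, In→D, In→Eg, In→F}.

5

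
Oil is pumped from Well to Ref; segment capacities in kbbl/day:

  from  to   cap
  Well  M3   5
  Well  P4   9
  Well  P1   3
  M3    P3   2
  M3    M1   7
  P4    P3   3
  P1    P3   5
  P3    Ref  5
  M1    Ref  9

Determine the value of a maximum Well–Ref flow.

Augment Well→M3→P3→Ref: bottleneck 2, flow now 2.
Augment Well→M3→M1→Ref: bottleneck 3, flow now 5.
Augment Well→P4→P3→Ref: bottleneck 3, flow now 8.
Augment Well→P1→P3→M3→M1→Ref: bottleneck 2, flow now 10. (uses reverse residual edge)
No augmenting path remains; maximum flow = 10.
In the residual graph, reachable from Well: {Well, P4, P1, P3}.
Min-cut edges: Well→M3 (5), P3→Ref (5); capacity 5 + 5 = 10.
This cut is saturated, so no flow can exceed 10.

10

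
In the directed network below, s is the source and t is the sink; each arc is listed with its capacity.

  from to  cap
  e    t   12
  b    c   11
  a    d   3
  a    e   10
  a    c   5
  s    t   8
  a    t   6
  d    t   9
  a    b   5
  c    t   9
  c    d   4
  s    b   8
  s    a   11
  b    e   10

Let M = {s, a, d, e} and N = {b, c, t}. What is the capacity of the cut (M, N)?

53

Edges leaving {s, a, d, e}: s→b (8), s→t (8), a→b (5), a→c (5), a→t (6), d→t (9), e→t (12).
Cut capacity = 8 + 8 + 5 + 5 + 6 + 9 + 12 = 53.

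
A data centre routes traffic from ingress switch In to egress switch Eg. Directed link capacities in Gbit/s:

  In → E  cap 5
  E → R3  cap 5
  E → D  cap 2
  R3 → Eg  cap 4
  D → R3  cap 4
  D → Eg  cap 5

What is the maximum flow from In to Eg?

5

Augment In→E→R3→Eg: bottleneck 4, flow now 4.
Augment In→E→D→Eg: bottleneck 1, flow now 5.
No augmenting path remains; maximum flow = 5.
In the residual graph, reachable from In: {In}.
Min-cut edges: In→E (5); capacity 5 = 5.
This cut is saturated, so no flow can exceed 5.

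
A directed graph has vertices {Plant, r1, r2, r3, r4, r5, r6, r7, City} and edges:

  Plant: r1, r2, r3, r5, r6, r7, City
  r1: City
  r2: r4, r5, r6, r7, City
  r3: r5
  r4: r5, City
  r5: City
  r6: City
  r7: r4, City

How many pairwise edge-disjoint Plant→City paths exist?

Assign every edge capacity 1; by Menger, the answer equals the max flow.
Path Plant→City (+1); total 1.
Path Plant→r1→City (+1); total 2.
Path Plant→r2→City (+1); total 3.
Path Plant→r5→City (+1); total 4.
Path Plant→r6→City (+1); total 5.
Path Plant→r7→City (+1); total 6.
No residual Plant→City path; max flow = 6.
Certifying cut of size 6: {Plant→City, Plant→r1, Plant→r2, Plant→r6, Plant→r7, r5→City}.

6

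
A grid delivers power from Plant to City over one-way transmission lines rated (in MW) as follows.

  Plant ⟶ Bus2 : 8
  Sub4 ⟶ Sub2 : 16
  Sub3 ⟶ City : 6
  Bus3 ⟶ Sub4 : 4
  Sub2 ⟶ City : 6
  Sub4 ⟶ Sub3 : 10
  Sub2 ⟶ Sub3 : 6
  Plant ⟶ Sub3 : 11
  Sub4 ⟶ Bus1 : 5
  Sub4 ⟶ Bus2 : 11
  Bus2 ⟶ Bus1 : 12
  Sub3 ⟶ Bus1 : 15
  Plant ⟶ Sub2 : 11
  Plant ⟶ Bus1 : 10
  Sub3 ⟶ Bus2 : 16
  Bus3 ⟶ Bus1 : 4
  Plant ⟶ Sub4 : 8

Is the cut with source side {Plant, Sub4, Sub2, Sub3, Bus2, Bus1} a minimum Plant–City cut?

Yes — it is a minimum cut (capacity 12).

Given cut capacity: 6 + 6 = 12.
Augment Plant→Sub2→City: bottleneck 6, flow now 6.
Augment Plant→Sub3→City: bottleneck 6, flow now 12.
No augmenting path remains; maximum flow = 12.
Cut capacity 12 equals the max flow, so it is a minimum cut.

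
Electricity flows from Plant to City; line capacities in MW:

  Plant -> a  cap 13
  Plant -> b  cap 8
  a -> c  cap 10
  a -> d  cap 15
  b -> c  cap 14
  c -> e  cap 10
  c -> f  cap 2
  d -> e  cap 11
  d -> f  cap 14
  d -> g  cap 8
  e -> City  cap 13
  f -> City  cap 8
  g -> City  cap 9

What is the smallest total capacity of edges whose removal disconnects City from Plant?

Augment Plant→a→c→e→City: bottleneck 10, flow now 10.
Augment Plant→a→d→e→City: bottleneck 3, flow now 13.
Augment Plant→b→c→f→City: bottleneck 2, flow now 15.
Augment Plant→b→c→a→d→f→City: bottleneck 6, flow now 21. (uses reverse residual edge)
No augmenting path remains; maximum flow = 21.
By max-flow min-cut, the minimum cut capacity equals the max flow.
In the residual graph, reachable from Plant: {Plant}.
Min-cut edges: Plant→a (13), Plant→b (8); capacity 13 + 8 = 21.

21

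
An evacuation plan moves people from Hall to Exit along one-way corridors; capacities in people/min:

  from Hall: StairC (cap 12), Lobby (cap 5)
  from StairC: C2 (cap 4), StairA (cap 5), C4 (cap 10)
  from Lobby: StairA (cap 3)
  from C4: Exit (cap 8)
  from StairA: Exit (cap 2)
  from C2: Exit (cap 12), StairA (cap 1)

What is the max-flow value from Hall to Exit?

Augment Hall→StairC→C4→Exit: bottleneck 8, flow now 8.
Augment Hall→StairC→StairA→Exit: bottleneck 2, flow now 10.
Augment Hall→StairC→C2→Exit: bottleneck 2, flow now 12.
Augment Hall→Lobby→StairA→StairC→C2→Exit: bottleneck 2, flow now 14. (uses reverse residual edge)
No augmenting path remains; maximum flow = 14.
In the residual graph, reachable from Hall: {Hall, Lobby, StairA}.
Min-cut edges: Hall→StairC (12), StairA→Exit (2); capacity 12 + 2 = 14.
This cut is saturated, so no flow can exceed 14.

14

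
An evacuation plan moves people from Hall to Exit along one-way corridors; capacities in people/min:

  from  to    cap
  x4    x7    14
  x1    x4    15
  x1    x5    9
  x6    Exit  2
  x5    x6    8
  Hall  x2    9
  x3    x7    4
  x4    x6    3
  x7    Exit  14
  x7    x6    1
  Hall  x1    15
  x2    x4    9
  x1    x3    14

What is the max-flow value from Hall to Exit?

16

Augment Hall→x1→x3→x7→Exit: bottleneck 4, flow now 4.
Augment Hall→x1→x4→x6→Exit: bottleneck 2, flow now 6.
Augment Hall→x1→x4→x7→Exit: bottleneck 9, flow now 15.
Augment Hall→x2→x4→x7→Exit: bottleneck 1, flow now 16.
No augmenting path remains; maximum flow = 16.
In the residual graph, reachable from Hall: {Hall, x1, x2, x3, x4, x5, x6, x7}.
Min-cut edges: x6→Exit (2), x7→Exit (14); capacity 2 + 14 = 16.
This cut is saturated, so no flow can exceed 16.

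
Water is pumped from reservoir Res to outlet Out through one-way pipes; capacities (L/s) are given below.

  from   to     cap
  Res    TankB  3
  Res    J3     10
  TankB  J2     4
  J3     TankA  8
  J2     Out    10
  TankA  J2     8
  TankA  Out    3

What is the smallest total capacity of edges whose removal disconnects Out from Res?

11

Augment Res→TankB→J2→Out: bottleneck 3, flow now 3.
Augment Res→J3→TankA→Out: bottleneck 3, flow now 6.
Augment Res→J3→TankA→J2→Out: bottleneck 5, flow now 11.
No augmenting path remains; maximum flow = 11.
By max-flow min-cut, the minimum cut capacity equals the max flow.
In the residual graph, reachable from Res: {Res, J3}.
Min-cut edges: Res→TankB (3), J3→TankA (8); capacity 3 + 8 = 11.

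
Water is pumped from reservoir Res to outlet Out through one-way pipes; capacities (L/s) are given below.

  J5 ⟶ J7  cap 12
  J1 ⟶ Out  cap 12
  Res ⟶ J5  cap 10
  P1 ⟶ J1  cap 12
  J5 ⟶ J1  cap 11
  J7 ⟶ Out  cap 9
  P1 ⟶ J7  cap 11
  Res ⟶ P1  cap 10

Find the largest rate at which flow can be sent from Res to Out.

Augment Res→J5→J1→Out: bottleneck 10, flow now 10.
Augment Res→P1→J1→Out: bottleneck 2, flow now 12.
Augment Res→P1→J7→Out: bottleneck 8, flow now 20.
No augmenting path remains; maximum flow = 20.
In the residual graph, reachable from Res: {Res}.
Min-cut edges: Res→J5 (10), Res→P1 (10); capacity 10 + 10 = 20.
This cut is saturated, so no flow can exceed 20.

20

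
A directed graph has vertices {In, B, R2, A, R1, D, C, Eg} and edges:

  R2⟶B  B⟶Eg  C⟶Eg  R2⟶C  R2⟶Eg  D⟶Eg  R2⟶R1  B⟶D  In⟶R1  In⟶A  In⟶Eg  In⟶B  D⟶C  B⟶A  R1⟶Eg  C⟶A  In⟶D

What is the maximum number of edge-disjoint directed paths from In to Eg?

Assign every edge capacity 1; by Menger, the answer equals the max flow.
Path In→Eg (+1); total 1.
Path In→B→Eg (+1); total 2.
Path In→R1→Eg (+1); total 3.
Path In→D→Eg (+1); total 4.
No residual In→Eg path; max flow = 4.
Certifying cut of size 4: {In→B, In→D, In→Eg, In→R1}.

4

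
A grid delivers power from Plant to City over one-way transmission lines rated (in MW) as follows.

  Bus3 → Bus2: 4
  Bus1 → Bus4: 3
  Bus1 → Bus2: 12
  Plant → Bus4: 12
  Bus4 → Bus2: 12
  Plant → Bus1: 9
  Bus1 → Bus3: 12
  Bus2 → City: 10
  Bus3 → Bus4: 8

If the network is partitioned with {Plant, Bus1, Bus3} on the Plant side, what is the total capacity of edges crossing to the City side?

Edges leaving {Plant, Bus1, Bus3}: Plant→Bus4 (12), Bus1→Bus4 (3), Bus1→Bus2 (12), Bus3→Bus4 (8), Bus3→Bus2 (4).
Cut capacity = 12 + 3 + 12 + 8 + 4 = 39.

39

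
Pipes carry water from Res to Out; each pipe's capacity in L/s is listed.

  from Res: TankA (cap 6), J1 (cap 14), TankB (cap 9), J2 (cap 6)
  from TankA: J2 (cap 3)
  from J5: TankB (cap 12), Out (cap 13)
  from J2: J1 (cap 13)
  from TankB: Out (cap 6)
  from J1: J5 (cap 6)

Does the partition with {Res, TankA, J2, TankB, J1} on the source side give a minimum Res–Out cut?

Yes — it is a minimum cut (capacity 12).

Given cut capacity: 6 + 6 = 12.
Augment Res→TankB→Out: bottleneck 6, flow now 6.
Augment Res→J1→J5→Out: bottleneck 6, flow now 12.
No augmenting path remains; maximum flow = 12.
Cut capacity 12 equals the max flow, so it is a minimum cut.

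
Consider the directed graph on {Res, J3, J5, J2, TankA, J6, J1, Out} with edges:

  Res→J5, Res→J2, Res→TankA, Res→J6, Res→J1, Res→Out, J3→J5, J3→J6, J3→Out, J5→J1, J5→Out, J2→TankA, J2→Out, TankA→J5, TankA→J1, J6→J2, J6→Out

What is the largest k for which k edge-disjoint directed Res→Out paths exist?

4

Assign every edge capacity 1; by Menger, the answer equals the max flow.
Path Res→Out (+1); total 1.
Path Res→J5→Out (+1); total 2.
Path Res→J2→Out (+1); total 3.
Path Res→J6→Out (+1); total 4.
No residual Res→Out path; max flow = 4.
Certifying cut of size 4: {J5→Out, Res→J2, Res→J6, Res→Out}.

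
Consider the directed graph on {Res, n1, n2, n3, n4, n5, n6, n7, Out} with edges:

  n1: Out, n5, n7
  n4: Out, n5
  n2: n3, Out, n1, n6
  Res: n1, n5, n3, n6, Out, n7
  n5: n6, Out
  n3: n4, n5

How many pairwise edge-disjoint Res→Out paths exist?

4

Assign every edge capacity 1; by Menger, the answer equals the max flow.
Path Res→Out (+1); total 1.
Path Res→n1→Out (+1); total 2.
Path Res→n5→Out (+1); total 3.
Path Res→n3→n4→Out (+1); total 4.
No residual Res→Out path; max flow = 4.
Certifying cut of size 4: {Res→Out, Res→n1, Res→n3, Res→n5}.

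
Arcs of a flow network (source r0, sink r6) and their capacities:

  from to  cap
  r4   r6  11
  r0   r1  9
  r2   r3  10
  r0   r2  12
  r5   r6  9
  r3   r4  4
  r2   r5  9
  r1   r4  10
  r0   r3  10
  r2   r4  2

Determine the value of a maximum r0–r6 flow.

20

Augment r0→r1→r4→r6: bottleneck 9, flow now 9.
Augment r0→r2→r4→r6: bottleneck 2, flow now 11.
Augment r0→r2→r5→r6: bottleneck 9, flow now 20.
No augmenting path remains; maximum flow = 20.
In the residual graph, reachable from r0: {r0, r1, r2, r3, r4}.
Min-cut edges: r2→r5 (9), r4→r6 (11); capacity 9 + 11 = 20.
This cut is saturated, so no flow can exceed 20.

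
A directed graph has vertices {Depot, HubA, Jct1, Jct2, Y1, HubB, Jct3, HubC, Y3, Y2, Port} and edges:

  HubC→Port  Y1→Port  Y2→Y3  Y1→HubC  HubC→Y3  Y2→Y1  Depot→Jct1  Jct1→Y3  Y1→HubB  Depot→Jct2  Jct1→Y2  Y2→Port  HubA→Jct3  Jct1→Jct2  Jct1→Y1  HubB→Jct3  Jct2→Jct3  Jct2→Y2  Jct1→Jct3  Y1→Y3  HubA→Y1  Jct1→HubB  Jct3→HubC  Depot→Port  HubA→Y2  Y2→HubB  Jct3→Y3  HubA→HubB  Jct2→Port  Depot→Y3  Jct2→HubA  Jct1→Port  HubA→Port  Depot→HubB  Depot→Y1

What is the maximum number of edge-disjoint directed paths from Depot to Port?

Assign every edge capacity 1; by Menger, the answer equals the max flow.
Path Depot→Port (+1); total 1.
Path Depot→Jct1→Port (+1); total 2.
Path Depot→Jct2→Port (+1); total 3.
Path Depot→Y1→Port (+1); total 4.
Path Depot→HubB→Jct3→HubC→Port (+1); total 5.
No residual Depot→Port path; max flow = 5.
Certifying cut of size 5: {Depot→HubB, Depot→Jct1, Depot→Jct2, Depot→Port, Depot→Y1}.

5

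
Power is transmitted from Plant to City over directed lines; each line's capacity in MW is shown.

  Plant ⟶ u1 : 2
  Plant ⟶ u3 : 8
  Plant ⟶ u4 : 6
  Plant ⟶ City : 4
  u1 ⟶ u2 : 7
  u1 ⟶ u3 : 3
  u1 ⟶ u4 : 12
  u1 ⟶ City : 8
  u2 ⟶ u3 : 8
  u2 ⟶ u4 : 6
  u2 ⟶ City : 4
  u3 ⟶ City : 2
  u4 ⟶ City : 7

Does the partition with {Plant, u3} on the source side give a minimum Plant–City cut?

Yes — it is a minimum cut (capacity 14).

Given cut capacity: 2 + 6 + 4 + 2 = 14.
Augment Plant→City: bottleneck 4, flow now 4.
Augment Plant→u1→City: bottleneck 2, flow now 6.
Augment Plant→u3→City: bottleneck 2, flow now 8.
Augment Plant→u4→City: bottleneck 6, flow now 14.
No augmenting path remains; maximum flow = 14.
Cut capacity 14 equals the max flow, so it is a minimum cut.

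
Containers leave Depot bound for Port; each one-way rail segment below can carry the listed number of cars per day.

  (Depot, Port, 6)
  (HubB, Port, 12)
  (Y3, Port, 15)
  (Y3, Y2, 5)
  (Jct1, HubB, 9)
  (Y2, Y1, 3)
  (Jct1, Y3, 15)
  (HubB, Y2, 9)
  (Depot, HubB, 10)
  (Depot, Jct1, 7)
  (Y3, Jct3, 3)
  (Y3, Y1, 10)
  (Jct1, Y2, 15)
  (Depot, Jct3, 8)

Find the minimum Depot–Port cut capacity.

Augment Depot→Port: bottleneck 6, flow now 6.
Augment Depot→HubB→Port: bottleneck 10, flow now 16.
Augment Depot→Jct1→HubB→Port: bottleneck 2, flow now 18.
Augment Depot→Jct1→Y3→Port: bottleneck 5, flow now 23.
No augmenting path remains; maximum flow = 23.
By max-flow min-cut, the minimum cut capacity equals the max flow.
In the residual graph, reachable from Depot: {Depot, Jct3}.
Min-cut edges: Depot→Jct1 (7), Depot→HubB (10), Depot→Port (6); capacity 7 + 10 + 6 = 23.

23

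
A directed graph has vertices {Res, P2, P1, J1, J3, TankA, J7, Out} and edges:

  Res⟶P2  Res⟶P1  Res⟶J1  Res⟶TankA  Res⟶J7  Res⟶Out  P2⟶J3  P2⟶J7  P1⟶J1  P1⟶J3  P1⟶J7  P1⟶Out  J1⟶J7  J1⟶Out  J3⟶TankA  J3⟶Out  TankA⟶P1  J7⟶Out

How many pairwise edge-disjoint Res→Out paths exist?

Assign every edge capacity 1; by Menger, the answer equals the max flow.
Path Res→Out (+1); total 1.
Path Res→P1→Out (+1); total 2.
Path Res→J1→Out (+1); total 3.
Path Res→J7→Out (+1); total 4.
Path Res→P2→J3→Out (+1); total 5.
No residual Res→Out path; max flow = 5.
Certifying cut of size 5: {J1→Out, J3→Out, J7→Out, P1→Out, Res→Out}.

5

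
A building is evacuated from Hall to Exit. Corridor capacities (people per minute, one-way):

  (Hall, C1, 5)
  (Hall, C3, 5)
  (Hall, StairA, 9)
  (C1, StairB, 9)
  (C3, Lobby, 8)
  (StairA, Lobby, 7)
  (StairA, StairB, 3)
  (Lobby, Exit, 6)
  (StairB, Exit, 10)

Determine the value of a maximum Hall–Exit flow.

Augment Hall→C1→StairB→Exit: bottleneck 5, flow now 5.
Augment Hall→C3→Lobby→Exit: bottleneck 5, flow now 10.
Augment Hall→StairA→Lobby→Exit: bottleneck 1, flow now 11.
Augment Hall→StairA→StairB→Exit: bottleneck 3, flow now 14.
No augmenting path remains; maximum flow = 14.
In the residual graph, reachable from Hall: {Hall, C3, StairA, Lobby}.
Min-cut edges: Hall→C1 (5), StairA→StairB (3), Lobby→Exit (6); capacity 5 + 3 + 6 = 14.
This cut is saturated, so no flow can exceed 14.

14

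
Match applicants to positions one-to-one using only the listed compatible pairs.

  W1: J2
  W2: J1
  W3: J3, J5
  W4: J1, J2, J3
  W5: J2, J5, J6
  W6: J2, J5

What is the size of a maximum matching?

Unit-capacity flow: source→left, listed edges, right→sink; max matching = max flow.
Augmenting path W1→J2 (+1); matched 1.
Augmenting path W2→J1 (+1); matched 2.
Augmenting path W3→J3 (+1); matched 3.
Augmenting path W5→J5 (+1); matched 4.
Augmenting path W6→J5→W5→J6 (+1); matched 5.
No augmenting path remains; maximum matching = 5.
König certificate: {W5, J1, J2, J3, J5} is a vertex cover of size 5 (every listed pair touches it), so no matching can be larger.

5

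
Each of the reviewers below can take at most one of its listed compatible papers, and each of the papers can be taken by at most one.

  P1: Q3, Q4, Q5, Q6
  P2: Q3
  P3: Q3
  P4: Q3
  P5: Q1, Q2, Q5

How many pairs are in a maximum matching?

Unit-capacity flow: source→left, listed edges, right→sink; max matching = max flow.
Augmenting path P1→Q3 (+1); matched 1.
Augmenting path P5→Q1 (+1); matched 2.
Augmenting path P2→Q3→P1→Q4 (+1); matched 3.
No augmenting path remains; maximum matching = 3.
König certificate: {P1, P5, Q3} is a vertex cover of size 3 (every listed pair touches it), so no matching can be larger.

3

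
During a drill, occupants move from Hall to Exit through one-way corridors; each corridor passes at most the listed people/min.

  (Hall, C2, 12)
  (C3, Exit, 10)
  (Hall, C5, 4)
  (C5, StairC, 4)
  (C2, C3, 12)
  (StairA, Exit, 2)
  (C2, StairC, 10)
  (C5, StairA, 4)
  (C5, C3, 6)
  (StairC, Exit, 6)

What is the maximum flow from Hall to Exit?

16

Augment Hall→C2→C3→Exit: bottleneck 10, flow now 10.
Augment Hall→C2→StairC→Exit: bottleneck 2, flow now 12.
Augment Hall→C5→StairA→Exit: bottleneck 2, flow now 14.
Augment Hall→C5→StairC→Exit: bottleneck 2, flow now 16.
No augmenting path remains; maximum flow = 16.
In the residual graph, reachable from Hall: {Hall}.
Min-cut edges: Hall→C2 (12), Hall→C5 (4); capacity 12 + 4 = 16.
This cut is saturated, so no flow can exceed 16.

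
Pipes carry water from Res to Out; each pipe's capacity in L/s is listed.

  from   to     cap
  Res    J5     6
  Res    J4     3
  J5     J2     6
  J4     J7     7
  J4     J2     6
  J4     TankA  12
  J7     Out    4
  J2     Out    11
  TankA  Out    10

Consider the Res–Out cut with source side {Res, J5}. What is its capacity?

Edges leaving {Res, J5}: Res→J4 (3), J5→J2 (6).
Cut capacity = 3 + 6 = 9.

9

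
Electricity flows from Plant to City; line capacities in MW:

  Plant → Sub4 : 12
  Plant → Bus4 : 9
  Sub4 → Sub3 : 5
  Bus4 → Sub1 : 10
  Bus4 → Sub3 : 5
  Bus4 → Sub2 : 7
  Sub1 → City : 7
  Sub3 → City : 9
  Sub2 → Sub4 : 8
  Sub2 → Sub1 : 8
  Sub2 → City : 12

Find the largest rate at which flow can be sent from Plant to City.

14

Augment Plant→Sub4→Sub3→City: bottleneck 5, flow now 5.
Augment Plant→Bus4→Sub1→City: bottleneck 7, flow now 12.
Augment Plant→Bus4→Sub3→City: bottleneck 2, flow now 14.
No augmenting path remains; maximum flow = 14.
In the residual graph, reachable from Plant: {Plant, Sub4}.
Min-cut edges: Plant→Bus4 (9), Sub4→Sub3 (5); capacity 9 + 5 = 14.
This cut is saturated, so no flow can exceed 14.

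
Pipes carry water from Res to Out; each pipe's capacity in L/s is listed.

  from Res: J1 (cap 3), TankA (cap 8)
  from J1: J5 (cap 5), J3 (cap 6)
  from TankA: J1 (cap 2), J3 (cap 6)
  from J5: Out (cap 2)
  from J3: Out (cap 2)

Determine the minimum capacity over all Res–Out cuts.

Augment Res→J1→J5→Out: bottleneck 2, flow now 2.
Augment Res→J1→J3→Out: bottleneck 1, flow now 3.
Augment Res→TankA→J3→Out: bottleneck 1, flow now 4.
No augmenting path remains; maximum flow = 4.
By max-flow min-cut, the minimum cut capacity equals the max flow.
In the residual graph, reachable from Res: {Res, J1, TankA, J5, J3}.
Min-cut edges: J5→Out (2), J3→Out (2); capacity 2 + 2 = 4.

4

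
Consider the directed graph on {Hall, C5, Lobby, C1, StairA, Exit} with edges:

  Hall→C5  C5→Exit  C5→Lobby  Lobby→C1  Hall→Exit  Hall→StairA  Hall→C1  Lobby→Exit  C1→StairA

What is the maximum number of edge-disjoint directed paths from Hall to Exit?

Assign every edge capacity 1; by Menger, the answer equals the max flow.
Path Hall→Exit (+1); total 1.
Path Hall→C5→Exit (+1); total 2.
No residual Hall→Exit path; max flow = 2.
Certifying cut of size 2: {Hall→C5, Hall→Exit}.

2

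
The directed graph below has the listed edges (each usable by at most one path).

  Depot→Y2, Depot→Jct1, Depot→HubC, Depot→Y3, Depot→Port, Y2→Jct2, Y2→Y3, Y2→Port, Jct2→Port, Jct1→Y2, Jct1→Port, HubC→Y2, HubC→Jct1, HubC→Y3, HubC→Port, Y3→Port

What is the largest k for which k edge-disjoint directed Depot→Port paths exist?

5

Assign every edge capacity 1; by Menger, the answer equals the max flow.
Path Depot→Port (+1); total 1.
Path Depot→Y2→Port (+1); total 2.
Path Depot→Jct1→Port (+1); total 3.
Path Depot→HubC→Port (+1); total 4.
Path Depot→Y3→Port (+1); total 5.
No residual Depot→Port path; max flow = 5.
Certifying cut of size 5: {Depot→HubC, Depot→Jct1, Depot→Port, Depot→Y2, Depot→Y3}.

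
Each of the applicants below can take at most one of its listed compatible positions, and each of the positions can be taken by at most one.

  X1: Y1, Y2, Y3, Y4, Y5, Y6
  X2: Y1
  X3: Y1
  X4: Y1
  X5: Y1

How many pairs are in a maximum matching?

2

Unit-capacity flow: source→left, listed edges, right→sink; max matching = max flow.
Augmenting path X1→Y1 (+1); matched 1.
Augmenting path X2→Y1→X1→Y2 (+1); matched 2.
No augmenting path remains; maximum matching = 2.
König certificate: {X1, Y1} is a vertex cover of size 2 (every listed pair touches it), so no matching can be larger.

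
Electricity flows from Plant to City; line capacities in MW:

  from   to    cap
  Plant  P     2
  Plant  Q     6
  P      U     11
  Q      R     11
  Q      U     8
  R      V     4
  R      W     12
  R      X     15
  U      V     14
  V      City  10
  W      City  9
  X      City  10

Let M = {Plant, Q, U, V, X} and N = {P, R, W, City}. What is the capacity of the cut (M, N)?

Edges leaving {Plant, Q, U, V, X}: Plant→P (2), Q→R (11), V→City (10), X→City (10).
Cut capacity = 2 + 11 + 10 + 10 = 33.

33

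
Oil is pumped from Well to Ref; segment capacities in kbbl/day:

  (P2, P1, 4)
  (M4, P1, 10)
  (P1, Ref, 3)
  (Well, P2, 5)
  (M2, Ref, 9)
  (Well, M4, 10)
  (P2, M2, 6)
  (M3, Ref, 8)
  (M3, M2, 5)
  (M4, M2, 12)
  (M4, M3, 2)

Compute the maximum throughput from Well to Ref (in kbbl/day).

14

Augment Well→P2→P1→Ref: bottleneck 3, flow now 3.
Augment Well→P2→M2→Ref: bottleneck 2, flow now 5.
Augment Well→M4→M2→Ref: bottleneck 7, flow now 12.
Augment Well→M4→M3→Ref: bottleneck 2, flow now 14.
No augmenting path remains; maximum flow = 14.
In the residual graph, reachable from Well: {Well, P2, M4, P1, M2}.
Min-cut edges: M4→M3 (2), P1→Ref (3), M2→Ref (9); capacity 2 + 3 + 9 = 14.
This cut is saturated, so no flow can exceed 14.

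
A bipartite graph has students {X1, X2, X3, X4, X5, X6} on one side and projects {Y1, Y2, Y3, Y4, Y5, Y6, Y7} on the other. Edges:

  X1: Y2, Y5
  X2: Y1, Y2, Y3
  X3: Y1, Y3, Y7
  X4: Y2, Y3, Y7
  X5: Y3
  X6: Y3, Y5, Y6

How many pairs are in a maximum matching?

6

Unit-capacity flow: source→left, listed edges, right→sink; max matching = max flow.
Augmenting path X1→Y2 (+1); matched 1.
Augmenting path X2→Y1 (+1); matched 2.
Augmenting path X3→Y3 (+1); matched 3.
Augmenting path X4→Y7 (+1); matched 4.
Augmenting path X6→Y5 (+1); matched 5.
Augmenting path X5→Y3→X3→Y1→X2→Y2→X1→Y5→X6→Y6 (+1); matched 6.
No augmenting path remains; maximum matching = 6.
König certificate: {X1, X2, X3, X4, X5, X6} is a vertex cover of size 6 (every listed pair touches it), so no matching can be larger.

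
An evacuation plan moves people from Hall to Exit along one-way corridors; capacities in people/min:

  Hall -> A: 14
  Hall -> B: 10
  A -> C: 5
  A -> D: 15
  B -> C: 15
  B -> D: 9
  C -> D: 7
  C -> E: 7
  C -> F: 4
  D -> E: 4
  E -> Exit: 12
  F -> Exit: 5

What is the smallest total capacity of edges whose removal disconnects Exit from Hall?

Augment Hall→A→C→E→Exit: bottleneck 5, flow now 5.
Augment Hall→A→D→E→Exit: bottleneck 4, flow now 9.
Augment Hall→B→C→E→Exit: bottleneck 2, flow now 11.
Augment Hall→B→C→F→Exit: bottleneck 4, flow now 15.
No augmenting path remains; maximum flow = 15.
By max-flow min-cut, the minimum cut capacity equals the max flow.
In the residual graph, reachable from Hall: {Hall, A, B, C, D}.
Min-cut edges: C→E (7), C→F (4), D→E (4); capacity 7 + 4 + 4 = 15.

15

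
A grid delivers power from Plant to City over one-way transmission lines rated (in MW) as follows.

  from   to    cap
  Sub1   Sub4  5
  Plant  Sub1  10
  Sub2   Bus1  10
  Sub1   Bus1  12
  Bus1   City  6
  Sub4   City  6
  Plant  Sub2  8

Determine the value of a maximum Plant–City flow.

Augment Plant→Sub2→Bus1→City: bottleneck 6, flow now 6.
Augment Plant→Sub1→Sub4→City: bottleneck 5, flow now 11.
No augmenting path remains; maximum flow = 11.
In the residual graph, reachable from Plant: {Plant, Sub2, Sub1, Bus1}.
Min-cut edges: Sub1→Sub4 (5), Bus1→City (6); capacity 5 + 6 = 11.
This cut is saturated, so no flow can exceed 11.

11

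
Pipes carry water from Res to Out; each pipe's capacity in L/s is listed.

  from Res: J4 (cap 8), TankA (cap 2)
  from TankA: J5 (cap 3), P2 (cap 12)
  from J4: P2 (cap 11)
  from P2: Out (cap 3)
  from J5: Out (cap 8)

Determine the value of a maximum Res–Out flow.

5

Augment Res→TankA→P2→Out: bottleneck 2, flow now 2.
Augment Res→J4→P2→Out: bottleneck 1, flow now 3.
Augment Res→J4→P2→TankA→J5→Out: bottleneck 2, flow now 5. (uses reverse residual edge)
No augmenting path remains; maximum flow = 5.
In the residual graph, reachable from Res: {Res, J4, P2}.
Min-cut edges: Res→TankA (2), P2→Out (3); capacity 2 + 3 = 5.
This cut is saturated, so no flow can exceed 5.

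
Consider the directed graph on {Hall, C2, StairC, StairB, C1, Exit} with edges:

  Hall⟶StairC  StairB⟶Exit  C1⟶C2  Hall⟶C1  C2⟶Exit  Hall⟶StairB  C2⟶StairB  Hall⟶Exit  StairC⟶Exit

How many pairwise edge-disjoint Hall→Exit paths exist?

4

Assign every edge capacity 1; by Menger, the answer equals the max flow.
Path Hall→Exit (+1); total 1.
Path Hall→StairC→Exit (+1); total 2.
Path Hall→StairB→Exit (+1); total 3.
Path Hall→C1→C2→Exit (+1); total 4.
No residual Hall→Exit path; max flow = 4.
Certifying cut of size 4: {Hall→C1, Hall→Exit, Hall→StairB, Hall→StairC}.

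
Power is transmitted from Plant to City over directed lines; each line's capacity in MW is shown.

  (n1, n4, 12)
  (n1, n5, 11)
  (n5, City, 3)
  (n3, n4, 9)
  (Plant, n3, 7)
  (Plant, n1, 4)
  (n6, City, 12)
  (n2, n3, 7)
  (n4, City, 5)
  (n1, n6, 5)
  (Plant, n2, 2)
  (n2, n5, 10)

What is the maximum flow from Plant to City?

Augment Plant→n1→n4→City: bottleneck 4, flow now 4.
Augment Plant→n2→n5→City: bottleneck 2, flow now 6.
Augment Plant→n3→n4→City: bottleneck 1, flow now 7.
Augment Plant→n3→n4→n1→n5→City: bottleneck 1, flow now 8. (uses reverse residual edge)
Augment Plant→n3→n4→n1→n6→City: bottleneck 3, flow now 11. (uses reverse residual edge)
No augmenting path remains; maximum flow = 11.
In the residual graph, reachable from Plant: {Plant, n3, n4}.
Min-cut edges: Plant→n1 (4), Plant→n2 (2), n4→City (5); capacity 4 + 2 + 5 = 11.
This cut is saturated, so no flow can exceed 11.

11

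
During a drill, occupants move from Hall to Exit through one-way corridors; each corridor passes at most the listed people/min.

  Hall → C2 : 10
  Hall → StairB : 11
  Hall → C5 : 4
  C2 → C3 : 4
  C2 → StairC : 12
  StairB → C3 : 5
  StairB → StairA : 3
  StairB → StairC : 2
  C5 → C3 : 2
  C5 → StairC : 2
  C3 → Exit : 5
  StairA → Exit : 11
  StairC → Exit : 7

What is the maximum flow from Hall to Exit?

Augment Hall→C2→C3→Exit: bottleneck 4, flow now 4.
Augment Hall→C2→StairC→Exit: bottleneck 6, flow now 10.
Augment Hall→StairB→C3→Exit: bottleneck 1, flow now 11.
Augment Hall→StairB→StairA→Exit: bottleneck 3, flow now 14.
Augment Hall→StairB→StairC→Exit: bottleneck 1, flow now 15.
No augmenting path remains; maximum flow = 15.
In the residual graph, reachable from Hall: {Hall, C2, StairB, C5, C3, StairC}.
Min-cut edges: StairB→StairA (3), C3→Exit (5), StairC→Exit (7); capacity 3 + 5 + 7 = 15.
This cut is saturated, so no flow can exceed 15.

15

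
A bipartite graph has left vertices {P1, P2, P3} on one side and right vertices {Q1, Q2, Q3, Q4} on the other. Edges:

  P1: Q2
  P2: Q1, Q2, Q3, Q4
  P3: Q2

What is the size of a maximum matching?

Unit-capacity flow: source→left, listed edges, right→sink; max matching = max flow.
Augmenting path P1→Q2 (+1); matched 1.
Augmenting path P2→Q1 (+1); matched 2.
No augmenting path remains; maximum matching = 2.
König certificate: {P2, Q2} is a vertex cover of size 2 (every listed pair touches it), so no matching can be larger.

2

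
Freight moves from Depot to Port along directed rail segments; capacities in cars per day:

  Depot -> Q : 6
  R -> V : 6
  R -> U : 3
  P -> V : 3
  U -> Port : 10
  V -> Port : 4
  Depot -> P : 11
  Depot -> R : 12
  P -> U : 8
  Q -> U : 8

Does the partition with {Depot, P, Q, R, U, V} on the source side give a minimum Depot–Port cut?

Given cut capacity: 10 + 4 = 14.
Augment Depot→P→U→Port: bottleneck 8, flow now 8.
Augment Depot→P→V→Port: bottleneck 3, flow now 11.
Augment Depot→Q→U→Port: bottleneck 2, flow now 13.
Augment Depot→R→V→Port: bottleneck 1, flow now 14.
No augmenting path remains; maximum flow = 14.
Cut capacity 14 equals the max flow, so it is a minimum cut.

Yes — it is a minimum cut (capacity 14).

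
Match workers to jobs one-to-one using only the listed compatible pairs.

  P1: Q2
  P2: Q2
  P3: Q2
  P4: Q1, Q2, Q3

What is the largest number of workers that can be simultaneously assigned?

Unit-capacity flow: source→left, listed edges, right→sink; max matching = max flow.
Augmenting path P1→Q2 (+1); matched 1.
Augmenting path P4→Q1 (+1); matched 2.
No augmenting path remains; maximum matching = 2.
König certificate: {P4, Q2} is a vertex cover of size 2 (every listed pair touches it), so no matching can be larger.

2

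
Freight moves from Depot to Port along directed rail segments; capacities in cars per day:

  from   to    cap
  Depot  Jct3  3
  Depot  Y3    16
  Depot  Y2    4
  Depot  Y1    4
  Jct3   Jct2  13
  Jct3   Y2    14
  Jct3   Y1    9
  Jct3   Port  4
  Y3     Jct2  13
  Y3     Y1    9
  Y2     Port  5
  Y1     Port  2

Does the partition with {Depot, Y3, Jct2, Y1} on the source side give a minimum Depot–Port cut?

Yes — it is a minimum cut (capacity 9).

Given cut capacity: 3 + 4 + 2 = 9.
Augment Depot→Jct3→Port: bottleneck 3, flow now 3.
Augment Depot→Y2→Port: bottleneck 4, flow now 7.
Augment Depot→Y1→Port: bottleneck 2, flow now 9.
No augmenting path remains; maximum flow = 9.
Cut capacity 9 equals the max flow, so it is a minimum cut.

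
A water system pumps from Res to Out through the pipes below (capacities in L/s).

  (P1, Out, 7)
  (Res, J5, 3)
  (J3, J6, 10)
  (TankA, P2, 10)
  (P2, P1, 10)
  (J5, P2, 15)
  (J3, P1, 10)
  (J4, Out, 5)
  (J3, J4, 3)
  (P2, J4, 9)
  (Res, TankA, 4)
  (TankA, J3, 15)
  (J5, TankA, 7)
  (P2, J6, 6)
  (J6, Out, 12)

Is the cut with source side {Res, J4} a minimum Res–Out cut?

Given cut capacity: 4 + 3 + 5 = 12.
Augment Res→TankA→J3→P1→Out: bottleneck 4, flow now 4.
Augment Res→J5→P2→P1→Out: bottleneck 3, flow now 7.
No augmenting path remains; maximum flow = 7.
In the residual graph, reachable from Res: {Res}.
Min-cut edges: Res→TankA (4), Res→J5 (3); capacity 4 + 3 = 7.
Cut capacity 12 exceeds the max flow 7, so it is not minimum.

No — its capacity is 12, but the minimum cut has capacity 7.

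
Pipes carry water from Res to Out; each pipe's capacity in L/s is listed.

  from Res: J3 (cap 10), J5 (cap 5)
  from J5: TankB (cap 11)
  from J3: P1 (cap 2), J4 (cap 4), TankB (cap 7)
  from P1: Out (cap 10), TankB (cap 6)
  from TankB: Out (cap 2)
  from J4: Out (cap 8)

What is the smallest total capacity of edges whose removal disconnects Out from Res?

Augment Res→J5→TankB→Out: bottleneck 2, flow now 2.
Augment Res→J3→P1→Out: bottleneck 2, flow now 4.
Augment Res→J3→J4→Out: bottleneck 4, flow now 8.
No augmenting path remains; maximum flow = 8.
By max-flow min-cut, the minimum cut capacity equals the max flow.
In the residual graph, reachable from Res: {Res, J5, J3, TankB}.
Min-cut edges: J3→P1 (2), J3→J4 (4), TankB→Out (2); capacity 2 + 4 + 2 = 8.

8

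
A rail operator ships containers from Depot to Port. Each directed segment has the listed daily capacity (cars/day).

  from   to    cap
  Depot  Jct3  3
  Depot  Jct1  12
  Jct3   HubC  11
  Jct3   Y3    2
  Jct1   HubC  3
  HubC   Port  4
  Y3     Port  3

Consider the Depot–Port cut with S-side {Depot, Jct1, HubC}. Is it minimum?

No — its capacity is 7, but the minimum cut has capacity 6.

Given cut capacity: 3 + 4 = 7.
Augment Depot→Jct3→HubC→Port: bottleneck 3, flow now 3.
Augment Depot→Jct1→HubC→Port: bottleneck 1, flow now 4.
Augment Depot→Jct1→HubC→Jct3→Y3→Port: bottleneck 2, flow now 6. (uses reverse residual edge)
No augmenting path remains; maximum flow = 6.
In the residual graph, reachable from Depot: {Depot, Jct1}.
Min-cut edges: Depot→Jct3 (3), Jct1→HubC (3); capacity 3 + 3 = 6.
Cut capacity 7 exceeds the max flow 6, so it is not minimum.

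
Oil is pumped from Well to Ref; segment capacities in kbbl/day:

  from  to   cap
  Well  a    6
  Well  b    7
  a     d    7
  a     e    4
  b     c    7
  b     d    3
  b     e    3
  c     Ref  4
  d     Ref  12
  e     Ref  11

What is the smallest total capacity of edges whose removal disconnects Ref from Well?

Augment Well→a→d→Ref: bottleneck 6, flow now 6.
Augment Well→b→c→Ref: bottleneck 4, flow now 10.
Augment Well→b→d→Ref: bottleneck 3, flow now 13.
No augmenting path remains; maximum flow = 13.
By max-flow min-cut, the minimum cut capacity equals the max flow.
In the residual graph, reachable from Well: {Well}.
Min-cut edges: Well→a (6), Well→b (7); capacity 6 + 7 = 13.

13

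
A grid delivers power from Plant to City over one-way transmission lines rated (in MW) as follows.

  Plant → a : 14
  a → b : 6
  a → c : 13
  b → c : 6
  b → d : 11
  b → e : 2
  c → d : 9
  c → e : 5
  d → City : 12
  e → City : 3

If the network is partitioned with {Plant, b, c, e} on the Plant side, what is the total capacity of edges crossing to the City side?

37

Edges leaving {Plant, b, c, e}: Plant→a (14), b→d (11), c→d (9), e→City (3).
Cut capacity = 14 + 11 + 9 + 3 = 37.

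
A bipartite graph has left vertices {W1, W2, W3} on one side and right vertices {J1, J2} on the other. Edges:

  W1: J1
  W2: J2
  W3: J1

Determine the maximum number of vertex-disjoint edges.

Unit-capacity flow: source→left, listed edges, right→sink; max matching = max flow.
Augmenting path W1→J1 (+1); matched 1.
Augmenting path W2→J2 (+1); matched 2.
No augmenting path remains; maximum matching = 2.
König certificate: {W2, J1} is a vertex cover of size 2 (every listed pair touches it), so no matching can be larger.

2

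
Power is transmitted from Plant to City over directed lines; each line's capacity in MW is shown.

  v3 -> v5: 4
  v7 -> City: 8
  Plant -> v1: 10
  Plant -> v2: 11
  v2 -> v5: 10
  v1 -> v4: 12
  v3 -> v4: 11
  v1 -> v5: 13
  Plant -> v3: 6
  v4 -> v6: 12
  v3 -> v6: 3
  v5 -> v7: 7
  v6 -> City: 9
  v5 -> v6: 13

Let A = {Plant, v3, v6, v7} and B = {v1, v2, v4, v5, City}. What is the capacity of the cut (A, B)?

53

Edges leaving {Plant, v3, v6, v7}: Plant→v1 (10), Plant→v2 (11), v3→v4 (11), v3→v5 (4), v6→City (9), v7→City (8).
Cut capacity = 10 + 11 + 11 + 4 + 9 + 8 = 53.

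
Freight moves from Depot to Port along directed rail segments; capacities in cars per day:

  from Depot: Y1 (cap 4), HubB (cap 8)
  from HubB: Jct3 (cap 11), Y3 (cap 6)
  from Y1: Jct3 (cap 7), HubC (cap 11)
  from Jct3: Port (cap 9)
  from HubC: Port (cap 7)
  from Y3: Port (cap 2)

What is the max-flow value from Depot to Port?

Augment Depot→HubB→Jct3→Port: bottleneck 8, flow now 8.
Augment Depot→Y1→Jct3→Port: bottleneck 1, flow now 9.
Augment Depot→Y1→HubC→Port: bottleneck 3, flow now 12.
No augmenting path remains; maximum flow = 12.
In the residual graph, reachable from Depot: {Depot}.
Min-cut edges: Depot→HubB (8), Depot→Y1 (4); capacity 8 + 4 = 12.
This cut is saturated, so no flow can exceed 12.

12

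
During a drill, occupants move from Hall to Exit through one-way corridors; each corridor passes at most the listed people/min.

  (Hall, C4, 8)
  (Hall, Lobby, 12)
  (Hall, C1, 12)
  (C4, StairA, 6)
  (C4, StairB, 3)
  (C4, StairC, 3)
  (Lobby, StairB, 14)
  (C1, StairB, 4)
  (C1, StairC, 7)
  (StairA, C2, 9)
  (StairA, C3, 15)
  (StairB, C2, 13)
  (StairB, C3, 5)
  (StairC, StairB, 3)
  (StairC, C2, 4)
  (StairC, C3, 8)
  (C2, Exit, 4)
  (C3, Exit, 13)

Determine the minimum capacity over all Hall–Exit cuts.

17

Augment Hall→C4→StairA→C2→Exit: bottleneck 4, flow now 4.
Augment Hall→C4→StairA→C3→Exit: bottleneck 2, flow now 6.
Augment Hall→C4→StairB→C3→Exit: bottleneck 2, flow now 8.
Augment Hall→Lobby→StairB→C3→Exit: bottleneck 3, flow now 11.
Augment Hall→C1→StairC→C3→Exit: bottleneck 6, flow now 17.
No augmenting path remains; maximum flow = 17.
By max-flow min-cut, the minimum cut capacity equals the max flow.
In the residual graph, reachable from Hall: {Hall, C4, Lobby, C1, StairA, StairB, StairC, C2, C3}.
Min-cut edges: C2→Exit (4), C3→Exit (13); capacity 4 + 13 = 17.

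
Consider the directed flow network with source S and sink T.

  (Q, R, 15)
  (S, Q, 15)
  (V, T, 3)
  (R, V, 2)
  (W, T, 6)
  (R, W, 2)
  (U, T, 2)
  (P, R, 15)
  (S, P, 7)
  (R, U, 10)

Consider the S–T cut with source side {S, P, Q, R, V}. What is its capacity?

15

Edges leaving {S, P, Q, R, V}: R→U (10), R→W (2), V→T (3).
Cut capacity = 10 + 2 + 3 = 15.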